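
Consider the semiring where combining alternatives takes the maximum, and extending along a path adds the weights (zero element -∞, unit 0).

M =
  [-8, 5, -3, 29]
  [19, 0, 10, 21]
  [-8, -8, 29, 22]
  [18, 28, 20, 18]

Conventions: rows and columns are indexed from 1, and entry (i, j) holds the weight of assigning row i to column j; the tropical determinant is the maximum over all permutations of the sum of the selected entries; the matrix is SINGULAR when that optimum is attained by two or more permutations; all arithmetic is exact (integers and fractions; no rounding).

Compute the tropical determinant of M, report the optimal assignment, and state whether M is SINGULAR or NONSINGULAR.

σ = (1, 2, 3, 4): (-8) + 0 + 29 + 18 = 39
σ = (1, 2, 4, 3): (-8) + 0 + 22 + 20 = 34
σ = (1, 3, 2, 4): (-8) + 10 + (-8) + 18 = 12
σ = (1, 3, 4, 2): (-8) + 10 + 22 + 28 = 52
σ = (1, 4, 2, 3): (-8) + 21 + (-8) + 20 = 25
σ = (1, 4, 3, 2): (-8) + 21 + 29 + 28 = 70
σ = (2, 1, 3, 4): 5 + 19 + 29 + 18 = 71
σ = (2, 1, 4, 3): 5 + 19 + 22 + 20 = 66
σ = (2, 3, 1, 4): 5 + 10 + (-8) + 18 = 25
σ = (2, 3, 4, 1): 5 + 10 + 22 + 18 = 55
σ = (2, 4, 1, 3): 5 + 21 + (-8) + 20 = 38
σ = (2, 4, 3, 1): 5 + 21 + 29 + 18 = 73
σ = (3, 1, 2, 4): (-3) + 19 + (-8) + 18 = 26
σ = (3, 1, 4, 2): (-3) + 19 + 22 + 28 = 66
σ = (3, 2, 1, 4): (-3) + 0 + (-8) + 18 = 7
σ = (3, 2, 4, 1): (-3) + 0 + 22 + 18 = 37
σ = (3, 4, 1, 2): (-3) + 21 + (-8) + 28 = 38
σ = (3, 4, 2, 1): (-3) + 21 + (-8) + 18 = 28
σ = (4, 1, 2, 3): 29 + 19 + (-8) + 20 = 60
σ = (4, 1, 3, 2): 29 + 19 + 29 + 28 = 105
σ = (4, 2, 1, 3): 29 + 0 + (-8) + 20 = 41
σ = (4, 2, 3, 1): 29 + 0 + 29 + 18 = 76
σ = (4, 3, 1, 2): 29 + 10 + (-8) + 28 = 59
σ = (4, 3, 2, 1): 29 + 10 + (-8) + 18 = 49
Optimal value attained by: σ = (4, 1, 3, 2).
Answer: det⊕(M) = 105; verdict: NONSINGULAR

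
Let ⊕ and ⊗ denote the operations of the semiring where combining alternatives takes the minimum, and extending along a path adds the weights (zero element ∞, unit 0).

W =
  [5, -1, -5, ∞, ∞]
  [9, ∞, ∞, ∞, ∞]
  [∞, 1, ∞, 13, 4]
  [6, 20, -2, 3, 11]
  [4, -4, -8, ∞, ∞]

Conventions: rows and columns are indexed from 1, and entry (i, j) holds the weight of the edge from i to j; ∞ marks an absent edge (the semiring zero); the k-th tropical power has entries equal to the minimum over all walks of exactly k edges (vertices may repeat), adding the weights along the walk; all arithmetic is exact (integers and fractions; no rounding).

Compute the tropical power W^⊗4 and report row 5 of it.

W^⊗2:
  [8, -4, 0, 8, -1]
  [14, 8, 4, ∞, ∞]
  [8, 0, -4, 16, 24]
  [9, -1, 1, 6, 2]
  [5, -7, -1, 5, -4]
W^⊗3:
  [3, -5, -9, 11, 4]
  [17, 5, 9, 17, 8]
  [9, -3, 3, 9, 0]
  [6, -2, -6, 9, 5]
  [0, -8, -12, 8, 3]
W^⊗4:
  [4, -8, -4, 4, -5]
  [12, 4, 0, 20, 13]
  [4, -4, -8, 12, 7]
  [7, -5, -3, 7, -2]
  [1, -11, -5, 1, -8]
Answer: row 5 of W^⊗4 = [1, -11, -5, 1, -8]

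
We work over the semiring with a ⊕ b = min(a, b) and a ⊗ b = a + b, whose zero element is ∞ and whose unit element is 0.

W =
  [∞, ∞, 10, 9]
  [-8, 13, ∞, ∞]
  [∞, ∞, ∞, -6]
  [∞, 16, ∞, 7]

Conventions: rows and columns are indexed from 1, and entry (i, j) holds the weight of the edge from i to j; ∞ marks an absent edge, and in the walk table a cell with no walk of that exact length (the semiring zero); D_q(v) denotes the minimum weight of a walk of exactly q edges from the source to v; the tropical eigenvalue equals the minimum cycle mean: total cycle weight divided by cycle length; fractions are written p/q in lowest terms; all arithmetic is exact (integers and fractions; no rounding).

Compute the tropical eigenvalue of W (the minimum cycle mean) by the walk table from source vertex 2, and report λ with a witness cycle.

q=0: [∞, 0, ∞, ∞]
q=1: [-8, 13, ∞, ∞]
q=2: [5, 26, 2, 1]
q=3: [18, 17, 15, -4]
q=4: [9, 12, 28, 3]
Optimal cycle mean attained by: cycle 1->3->4->2->1, total 10 + (-6) + 16 + (-8), length 4.
Answer: λ = 3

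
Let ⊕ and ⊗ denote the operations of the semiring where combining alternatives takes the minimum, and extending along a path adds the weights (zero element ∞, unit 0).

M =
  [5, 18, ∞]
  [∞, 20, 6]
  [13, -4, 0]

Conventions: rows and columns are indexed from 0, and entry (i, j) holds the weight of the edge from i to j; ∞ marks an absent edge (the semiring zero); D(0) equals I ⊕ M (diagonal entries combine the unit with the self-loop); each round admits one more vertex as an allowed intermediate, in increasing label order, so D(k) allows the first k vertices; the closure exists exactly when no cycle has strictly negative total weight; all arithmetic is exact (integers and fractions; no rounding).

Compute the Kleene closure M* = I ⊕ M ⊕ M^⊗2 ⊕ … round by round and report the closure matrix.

D(0):
  [0, 18, ∞]
  [∞, 0, 6]
  [13, -4, 0]
D(1):
  [0, 18, ∞]
  [∞, 0, 6]
  [13, -4, 0]
D(2):
  [0, 18, 24]
  [∞, 0, 6]
  [13, -4, 0]
D(3):
  [0, 18, 24]
  [19, 0, 6]
  [13, -4, 0]
Answer: M* = [[0, 18, 24], [19, 0, 6], [13, -4, 0]]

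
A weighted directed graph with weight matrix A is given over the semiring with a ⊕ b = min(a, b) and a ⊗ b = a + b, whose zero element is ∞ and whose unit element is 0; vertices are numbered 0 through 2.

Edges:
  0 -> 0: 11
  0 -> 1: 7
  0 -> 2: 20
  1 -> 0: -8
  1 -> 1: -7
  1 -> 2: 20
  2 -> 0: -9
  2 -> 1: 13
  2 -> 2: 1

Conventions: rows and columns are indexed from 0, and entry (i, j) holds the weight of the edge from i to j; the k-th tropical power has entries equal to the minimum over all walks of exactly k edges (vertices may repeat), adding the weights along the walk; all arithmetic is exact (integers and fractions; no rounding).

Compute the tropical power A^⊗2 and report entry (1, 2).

A^⊗2:
  [-1, 0, 21]
  [-15, -14, 12]
  [-8, -2, 2]
Key observation: the optimum is the walk 1->0->2, with weight (-8) + 20 = 12.
Optimal value attained by: walk 1->0->2.
Answer: (A^⊗2)[1][2] = 12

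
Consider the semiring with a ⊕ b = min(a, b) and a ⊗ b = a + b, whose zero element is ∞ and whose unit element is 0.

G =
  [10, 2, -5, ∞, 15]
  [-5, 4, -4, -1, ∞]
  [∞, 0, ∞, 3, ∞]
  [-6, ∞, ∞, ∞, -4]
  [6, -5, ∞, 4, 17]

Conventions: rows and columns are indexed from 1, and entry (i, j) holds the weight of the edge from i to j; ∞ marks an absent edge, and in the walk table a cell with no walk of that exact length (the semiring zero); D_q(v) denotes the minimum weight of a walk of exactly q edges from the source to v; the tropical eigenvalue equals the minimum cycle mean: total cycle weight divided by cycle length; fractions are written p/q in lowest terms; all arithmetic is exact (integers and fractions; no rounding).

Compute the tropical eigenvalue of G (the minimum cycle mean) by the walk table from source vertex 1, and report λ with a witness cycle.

q=0: [0, ∞, ∞, ∞, ∞]
q=1: [10, 2, -5, ∞, 15]
q=2: [-3, -5, -2, -2, 25]
q=3: [-10, -2, -9, -6, -6]
q=4: [-12, -11, -15, -6, -10]
q=5: [-16, -15, -17, -12, -10]
Optimal cycle mean attained by: cycle 1->3->2->1, total (-5) + 0 + (-5), length 3.
Answer: λ = -10/3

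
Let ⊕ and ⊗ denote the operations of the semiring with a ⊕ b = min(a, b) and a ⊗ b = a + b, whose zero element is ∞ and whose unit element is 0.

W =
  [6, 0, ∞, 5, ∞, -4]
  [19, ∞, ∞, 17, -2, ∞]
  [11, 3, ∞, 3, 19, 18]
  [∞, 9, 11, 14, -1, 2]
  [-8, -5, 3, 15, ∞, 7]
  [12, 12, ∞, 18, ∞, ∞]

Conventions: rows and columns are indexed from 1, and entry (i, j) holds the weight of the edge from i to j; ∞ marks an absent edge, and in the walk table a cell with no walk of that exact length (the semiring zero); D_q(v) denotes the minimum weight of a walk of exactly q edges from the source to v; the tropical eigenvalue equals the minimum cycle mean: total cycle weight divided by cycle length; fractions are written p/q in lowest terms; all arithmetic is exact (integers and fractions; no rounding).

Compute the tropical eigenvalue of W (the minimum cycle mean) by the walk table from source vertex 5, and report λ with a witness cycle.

q=0: [∞, ∞, ∞, ∞, 0, ∞]
q=1: [-8, -5, 3, 15, ∞, 7]
q=2: [-2, -8, 26, -3, -7, -12]
q=3: [-15, -12, -4, 3, -10, -6]
q=4: [-18, -15, -7, -10, -14, -19]
q=5: [-22, -19, -11, -13, -17, -22]
q=6: [-25, -22, -14, -17, -21, -26]
Optimal cycle mean attained by: cycle 2->5->2, total (-2) + (-5), length 2.
Answer: λ = -7/2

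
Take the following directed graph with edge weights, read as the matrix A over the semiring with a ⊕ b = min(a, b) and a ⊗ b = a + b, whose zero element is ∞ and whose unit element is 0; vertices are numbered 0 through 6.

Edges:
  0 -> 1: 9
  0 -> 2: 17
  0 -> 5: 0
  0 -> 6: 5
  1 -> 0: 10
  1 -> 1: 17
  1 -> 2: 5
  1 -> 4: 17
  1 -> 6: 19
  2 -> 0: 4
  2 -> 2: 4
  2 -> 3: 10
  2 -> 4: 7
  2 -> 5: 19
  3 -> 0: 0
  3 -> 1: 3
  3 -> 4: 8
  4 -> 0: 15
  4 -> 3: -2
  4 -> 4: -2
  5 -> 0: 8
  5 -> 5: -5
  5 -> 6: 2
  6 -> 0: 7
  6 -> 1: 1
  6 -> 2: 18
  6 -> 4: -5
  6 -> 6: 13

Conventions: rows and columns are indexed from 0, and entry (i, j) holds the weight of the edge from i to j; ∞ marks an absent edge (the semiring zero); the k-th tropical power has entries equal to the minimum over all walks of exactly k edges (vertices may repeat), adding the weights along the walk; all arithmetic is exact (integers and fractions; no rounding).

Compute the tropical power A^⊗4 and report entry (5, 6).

A^⊗2:
  [8, 6, 14, 27, 0, -5, 2]
  [9, 19, 9, 15, 12, 10, 15]
  [8, 13, 8, 5, 5, 4, 9]
  [13, 9, 8, 6, 6, 0, 5]
  [-2, 1, 32, -4, -4, 15, 20]
  [3, 3, 20, ∞, -3, -10, -3]
  [10, 14, 6, -7, -7, 7, 12]
A^⊗3:
  [3, 3, 11, -2, -3, -10, -3]
  [13, 16, 13, 10, 10, 5, 12]
  [5, 8, 12, 3, 3, -1, 6]
  [6, 6, 12, 4, 0, -5, 2]
  [-4, -1, 6, -6, -6, -2, 3]
  [-2, -2, 8, -5, -8, -15, -8]
  [-7, -4, 10, -9, -9, 2, 9]
A^⊗4:
  [-2, -2, 8, -5, -8, -15, -8]
  [10, 13, 17, 8, 7, 0, 7]
  [3, 6, 13, 1, 1, -6, 1]
  [3, 3, 11, -2, -3, -10, -3]
  [-6, -3, 4, -8, -8, -7, 0]
  [-7, -7, 3, -10, -13, -20, -13]
  [-9, -6, 1, -11, -11, -7, -2]
Key observation: the optimum is the walk 5->5->5->5->6, with weight (-5) + (-5) + (-5) + 2 = -13.
Optimal value attained by: walk 5->5->5->5->6.
Answer: (A^⊗4)[5][6] = -13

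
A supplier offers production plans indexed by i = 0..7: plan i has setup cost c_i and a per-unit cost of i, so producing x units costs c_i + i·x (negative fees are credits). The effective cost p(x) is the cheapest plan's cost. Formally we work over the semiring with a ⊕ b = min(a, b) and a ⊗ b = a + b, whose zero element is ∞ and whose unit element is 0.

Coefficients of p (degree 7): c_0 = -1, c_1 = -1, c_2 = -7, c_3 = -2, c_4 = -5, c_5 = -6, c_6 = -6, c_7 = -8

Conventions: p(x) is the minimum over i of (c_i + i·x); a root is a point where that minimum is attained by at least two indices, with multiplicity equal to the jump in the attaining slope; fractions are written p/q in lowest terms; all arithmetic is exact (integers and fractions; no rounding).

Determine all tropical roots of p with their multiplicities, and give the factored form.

hull edge (i=0, c=-1) to (i=2, c=-7): slope -3, span 2
hull edge (i=2, c=-7) to (i=7, c=-8): slope -1/5, span 5
Factored form: p(x) = -8 ⊗ (x ⊕ 1/5) ⊗ (x ⊕ 1/5) ⊗ (x ⊕ 1/5) ⊗ (x ⊕ 1/5) ⊗ (x ⊕ 1/5) ⊗ (x ⊕ 3) ⊗ (x ⊕ 3)
Answer: roots = 1/5 (mult 5), 3 (mult 2)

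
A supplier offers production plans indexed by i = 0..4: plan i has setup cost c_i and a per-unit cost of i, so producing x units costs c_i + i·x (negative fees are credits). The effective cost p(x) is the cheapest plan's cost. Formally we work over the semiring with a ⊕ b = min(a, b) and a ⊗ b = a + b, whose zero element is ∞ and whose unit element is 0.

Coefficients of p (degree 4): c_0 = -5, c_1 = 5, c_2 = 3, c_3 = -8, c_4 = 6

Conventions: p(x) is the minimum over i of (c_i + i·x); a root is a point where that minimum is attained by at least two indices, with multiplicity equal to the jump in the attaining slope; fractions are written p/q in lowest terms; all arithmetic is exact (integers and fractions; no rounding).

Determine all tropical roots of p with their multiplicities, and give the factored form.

hull edge (i=0, c=-5) to (i=3, c=-8): slope -1, span 3
hull edge (i=3, c=-8) to (i=4, c=6): slope 14, span 1
Factored form: p(x) = 6 ⊗ (x ⊕ (-14)) ⊗ (x ⊕ 1) ⊗ (x ⊕ 1) ⊗ (x ⊕ 1)
Answer: roots = -14 (mult 1), 1 (mult 3)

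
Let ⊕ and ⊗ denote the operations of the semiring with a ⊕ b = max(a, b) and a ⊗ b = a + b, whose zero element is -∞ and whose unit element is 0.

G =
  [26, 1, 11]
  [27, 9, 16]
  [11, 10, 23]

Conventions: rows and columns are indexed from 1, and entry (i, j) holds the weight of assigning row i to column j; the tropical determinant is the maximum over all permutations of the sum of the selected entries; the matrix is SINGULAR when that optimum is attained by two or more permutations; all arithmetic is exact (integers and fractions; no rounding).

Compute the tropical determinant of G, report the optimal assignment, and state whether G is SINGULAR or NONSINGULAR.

σ = (1, 2, 3): 26 + 9 + 23 = 58
σ = (1, 3, 2): 26 + 16 + 10 = 52
σ = (2, 1, 3): 1 + 27 + 23 = 51
σ = (2, 3, 1): 1 + 16 + 11 = 28
σ = (3, 1, 2): 11 + 27 + 10 = 48
σ = (3, 2, 1): 11 + 9 + 11 = 31
Optimal value attained by: σ = (1, 2, 3).
Answer: det⊕(G) = 58; verdict: NONSINGULAR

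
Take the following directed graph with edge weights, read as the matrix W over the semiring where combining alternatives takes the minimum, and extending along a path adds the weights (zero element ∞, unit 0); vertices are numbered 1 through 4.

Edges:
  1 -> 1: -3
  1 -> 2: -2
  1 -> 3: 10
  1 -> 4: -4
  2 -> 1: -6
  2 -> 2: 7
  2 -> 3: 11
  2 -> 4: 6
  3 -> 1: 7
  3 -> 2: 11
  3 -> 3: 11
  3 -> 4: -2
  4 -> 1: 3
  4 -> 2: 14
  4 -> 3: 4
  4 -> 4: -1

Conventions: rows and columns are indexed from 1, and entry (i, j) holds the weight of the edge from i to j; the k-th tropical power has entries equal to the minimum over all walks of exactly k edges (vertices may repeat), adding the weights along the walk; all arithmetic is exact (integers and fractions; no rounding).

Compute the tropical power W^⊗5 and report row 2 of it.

W^⊗2:
  [-8, -5, 0, -7]
  [-9, -8, 4, -10]
  [1, 5, 2, -3]
  [0, 1, 3, -2]
W^⊗3:
  [-11, -10, -3, -12]
  [-14, -11, -6, -13]
  [-2, -1, 1, -4]
  [-5, -2, 2, -4]
W^⊗4:
  [-16, -13, -8, -15]
  [-17, -16, -9, -18]
  [-7, -4, 0, -6]
  [-8, -7, 0, -9]
W^⊗5:
  [-19, -18, -11, -20]
  [-22, -19, -14, -21]
  [-10, -9, -2, -11]
  [-13, -10, -5, -12]
Answer: row 2 of W^⊗5 = [-22, -19, -14, -21]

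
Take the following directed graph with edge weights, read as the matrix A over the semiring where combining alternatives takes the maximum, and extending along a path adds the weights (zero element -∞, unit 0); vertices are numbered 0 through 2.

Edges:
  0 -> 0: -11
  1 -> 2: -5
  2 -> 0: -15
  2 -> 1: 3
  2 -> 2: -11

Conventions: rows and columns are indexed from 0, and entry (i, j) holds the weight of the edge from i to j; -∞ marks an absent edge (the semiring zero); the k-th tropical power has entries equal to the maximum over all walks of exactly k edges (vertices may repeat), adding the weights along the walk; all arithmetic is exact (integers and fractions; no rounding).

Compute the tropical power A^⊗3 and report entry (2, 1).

A^⊗2:
  [-22, -∞, -∞]
  [-20, -2, -16]
  [-26, -8, -2]
A^⊗3:
  [-33, -∞, -∞]
  [-31, -13, -7]
  [-17, 1, -13]
Key observation: the optimum is the walk 2->1->2->1, with weight 3 + (-5) + 3 = 1.
Optimal value attained by: walk 2->1->2->1.
Answer: (A^⊗3)[2][1] = 1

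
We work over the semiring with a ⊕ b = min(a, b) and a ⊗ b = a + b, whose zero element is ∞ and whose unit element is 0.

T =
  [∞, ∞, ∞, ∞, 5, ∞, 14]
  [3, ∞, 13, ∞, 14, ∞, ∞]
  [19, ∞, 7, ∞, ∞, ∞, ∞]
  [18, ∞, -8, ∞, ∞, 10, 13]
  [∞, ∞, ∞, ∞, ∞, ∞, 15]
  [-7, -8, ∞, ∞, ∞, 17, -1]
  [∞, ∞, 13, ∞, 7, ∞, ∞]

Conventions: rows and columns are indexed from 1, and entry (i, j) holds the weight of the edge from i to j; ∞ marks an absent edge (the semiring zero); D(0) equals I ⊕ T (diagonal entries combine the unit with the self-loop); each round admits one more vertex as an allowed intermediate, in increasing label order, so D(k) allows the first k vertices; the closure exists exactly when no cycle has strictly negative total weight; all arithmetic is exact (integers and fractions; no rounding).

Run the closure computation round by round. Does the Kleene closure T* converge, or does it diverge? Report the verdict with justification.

D(0):
  [0, ∞, ∞, ∞, 5, ∞, 14]
  [3, 0, 13, ∞, 14, ∞, ∞]
  [19, ∞, 0, ∞, ∞, ∞, ∞]
  [18, ∞, -8, 0, ∞, 10, 13]
  [∞, ∞, ∞, ∞, 0, ∞, 15]
  [-7, -8, ∞, ∞, ∞, 0, -1]
  [∞, ∞, 13, ∞, 7, ∞, 0]
D(1):
  [0, ∞, ∞, ∞, 5, ∞, 14]
  [3, 0, 13, ∞, 8, ∞, 17]
  [19, ∞, 0, ∞, 24, ∞, 33]
  [18, ∞, -8, 0, 23, 10, 13]
  [∞, ∞, ∞, ∞, 0, ∞, 15]
  [-7, -8, ∞, ∞, -2, 0, -1]
  [∞, ∞, 13, ∞, 7, ∞, 0]
D(2):
  [0, ∞, ∞, ∞, 5, ∞, 14]
  [3, 0, 13, ∞, 8, ∞, 17]
  [19, ∞, 0, ∞, 24, ∞, 33]
  [18, ∞, -8, 0, 23, 10, 13]
  [∞, ∞, ∞, ∞, 0, ∞, 15]
  [-7, -8, 5, ∞, -2, 0, -1]
  [∞, ∞, 13, ∞, 7, ∞, 0]
D(3):
  [0, ∞, ∞, ∞, 5, ∞, 14]
  [3, 0, 13, ∞, 8, ∞, 17]
  [19, ∞, 0, ∞, 24, ∞, 33]
  [11, ∞, -8, 0, 16, 10, 13]
  [∞, ∞, ∞, ∞, 0, ∞, 15]
  [-7, -8, 5, ∞, -2, 0, -1]
  [32, ∞, 13, ∞, 7, ∞, 0]
D(4):
  [0, ∞, ∞, ∞, 5, ∞, 14]
  [3, 0, 13, ∞, 8, ∞, 17]
  [19, ∞, 0, ∞, 24, ∞, 33]
  [11, ∞, -8, 0, 16, 10, 13]
  [∞, ∞, ∞, ∞, 0, ∞, 15]
  [-7, -8, 5, ∞, -2, 0, -1]
  [32, ∞, 13, ∞, 7, ∞, 0]
D(5):
  [0, ∞, ∞, ∞, 5, ∞, 14]
  [3, 0, 13, ∞, 8, ∞, 17]
  [19, ∞, 0, ∞, 24, ∞, 33]
  [11, ∞, -8, 0, 16, 10, 13]
  [∞, ∞, ∞, ∞, 0, ∞, 15]
  [-7, -8, 5, ∞, -2, 0, -1]
  [32, ∞, 13, ∞, 7, ∞, 0]
D(6):
  [0, ∞, ∞, ∞, 5, ∞, 14]
  [3, 0, 13, ∞, 8, ∞, 17]
  [19, ∞, 0, ∞, 24, ∞, 33]
  [3, 2, -8, 0, 8, 10, 9]
  [∞, ∞, ∞, ∞, 0, ∞, 15]
  [-7, -8, 5, ∞, -2, 0, -1]
  [32, ∞, 13, ∞, 7, ∞, 0]
D(7):
  [0, ∞, 27, ∞, 5, ∞, 14]
  [3, 0, 13, ∞, 8, ∞, 17]
  [19, ∞, 0, ∞, 24, ∞, 33]
  [3, 2, -8, 0, 8, 10, 9]
  [47, ∞, 28, ∞, 0, ∞, 15]
  [-7, -8, 5, ∞, -2, 0, -1]
  [32, ∞, 13, ∞, 7, ∞, 0]
Key observation: every diagonal entry stays at the unit through all rounds, so no improving cycle exists.
Answer: CONVERGES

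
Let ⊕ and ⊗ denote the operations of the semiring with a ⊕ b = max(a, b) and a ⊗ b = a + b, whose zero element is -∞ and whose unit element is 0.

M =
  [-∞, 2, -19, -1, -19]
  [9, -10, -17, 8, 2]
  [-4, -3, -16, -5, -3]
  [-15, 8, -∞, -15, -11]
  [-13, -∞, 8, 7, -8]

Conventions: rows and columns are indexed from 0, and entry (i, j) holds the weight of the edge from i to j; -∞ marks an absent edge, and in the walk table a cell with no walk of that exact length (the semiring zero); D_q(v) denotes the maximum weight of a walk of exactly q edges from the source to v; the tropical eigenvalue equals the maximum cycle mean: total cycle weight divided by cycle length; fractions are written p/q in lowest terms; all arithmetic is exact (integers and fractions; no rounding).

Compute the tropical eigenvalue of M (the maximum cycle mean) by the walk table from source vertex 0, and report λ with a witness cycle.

q=0: [0, -∞, -∞, -∞, -∞]
q=1: [-∞, 2, -19, -1, -19]
q=2: [11, 7, -11, 10, 4]
q=3: [16, 18, 12, 15, 9]
q=4: [27, 23, 17, 26, 20]
q=5: [32, 34, 28, 31, 25]
Optimal cycle mean attained by: cycle 1->3->1, total 8 + 8, length 2.
Answer: λ = 8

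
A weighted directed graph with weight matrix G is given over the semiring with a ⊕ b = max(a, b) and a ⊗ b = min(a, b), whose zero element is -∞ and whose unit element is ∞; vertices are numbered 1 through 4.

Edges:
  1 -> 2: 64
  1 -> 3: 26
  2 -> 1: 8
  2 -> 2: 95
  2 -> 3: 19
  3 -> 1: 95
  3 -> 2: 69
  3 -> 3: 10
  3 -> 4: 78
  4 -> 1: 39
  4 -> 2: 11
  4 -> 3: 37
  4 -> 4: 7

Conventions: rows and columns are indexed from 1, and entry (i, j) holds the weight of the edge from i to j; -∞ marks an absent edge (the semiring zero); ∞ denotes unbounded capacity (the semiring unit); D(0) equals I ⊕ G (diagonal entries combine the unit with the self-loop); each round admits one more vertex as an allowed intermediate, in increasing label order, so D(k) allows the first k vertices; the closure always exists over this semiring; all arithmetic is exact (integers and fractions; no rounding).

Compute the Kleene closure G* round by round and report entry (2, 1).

D(0):
  [∞, 64, 26, -∞]
  [8, ∞, 19, -∞]
  [95, 69, ∞, 78]
  [39, 11, 37, ∞]
D(1):
  [∞, 64, 26, -∞]
  [8, ∞, 19, -∞]
  [95, 69, ∞, 78]
  [39, 39, 37, ∞]
D(2):
  [∞, 64, 26, -∞]
  [8, ∞, 19, -∞]
  [95, 69, ∞, 78]
  [39, 39, 37, ∞]
D(3):
  [∞, 64, 26, 26]
  [19, ∞, 19, 19]
  [95, 69, ∞, 78]
  [39, 39, 37, ∞]
D(4):
  [∞, 64, 26, 26]
  [19, ∞, 19, 19]
  [95, 69, ∞, 78]
  [39, 39, 37, ∞]
Answer: G*[2][1] = 19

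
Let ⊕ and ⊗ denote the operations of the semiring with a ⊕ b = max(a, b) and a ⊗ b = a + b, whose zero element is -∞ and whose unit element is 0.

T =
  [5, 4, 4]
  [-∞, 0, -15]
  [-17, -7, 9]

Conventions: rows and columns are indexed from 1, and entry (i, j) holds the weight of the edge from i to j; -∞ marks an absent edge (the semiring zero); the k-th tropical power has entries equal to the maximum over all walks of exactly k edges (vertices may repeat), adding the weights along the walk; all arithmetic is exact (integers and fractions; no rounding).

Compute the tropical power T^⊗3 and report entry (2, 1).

T^⊗2:
  [10, 9, 13]
  [-32, 0, -6]
  [-8, 2, 18]
T^⊗3:
  [15, 14, 22]
  [-23, 0, 3]
  [1, 11, 27]
Key observation: the optimum is the walk 2->3->3->1, with weight (-15) + 9 + (-17) = -23.
Optimal value attained by: walk 2->3->3->1.
Answer: (T^⊗3)[2][1] = -23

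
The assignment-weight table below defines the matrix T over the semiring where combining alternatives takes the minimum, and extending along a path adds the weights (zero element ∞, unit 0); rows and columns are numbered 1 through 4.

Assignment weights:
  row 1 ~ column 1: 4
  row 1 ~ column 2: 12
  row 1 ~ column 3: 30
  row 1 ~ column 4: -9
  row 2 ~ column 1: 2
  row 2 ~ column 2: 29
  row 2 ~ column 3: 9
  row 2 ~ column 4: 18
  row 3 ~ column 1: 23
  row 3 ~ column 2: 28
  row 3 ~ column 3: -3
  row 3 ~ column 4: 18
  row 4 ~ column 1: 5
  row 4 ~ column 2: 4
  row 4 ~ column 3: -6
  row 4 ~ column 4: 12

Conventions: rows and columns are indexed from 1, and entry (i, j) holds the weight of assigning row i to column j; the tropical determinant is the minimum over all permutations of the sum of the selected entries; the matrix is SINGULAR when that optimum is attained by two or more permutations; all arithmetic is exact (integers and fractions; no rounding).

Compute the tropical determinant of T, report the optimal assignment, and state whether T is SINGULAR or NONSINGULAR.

σ = (1, 2, 3, 4): 4 + 29 + (-3) + 12 = 42
σ = (1, 2, 4, 3): 4 + 29 + 18 + (-6) = 45
σ = (1, 3, 2, 4): 4 + 9 + 28 + 12 = 53
σ = (1, 3, 4, 2): 4 + 9 + 18 + 4 = 35
σ = (1, 4, 2, 3): 4 + 18 + 28 + (-6) = 44
σ = (1, 4, 3, 2): 4 + 18 + (-3) + 4 = 23
σ = (2, 1, 3, 4): 12 + 2 + (-3) + 12 = 23
σ = (2, 1, 4, 3): 12 + 2 + 18 + (-6) = 26
σ = (2, 3, 1, 4): 12 + 9 + 23 + 12 = 56
σ = (2, 3, 4, 1): 12 + 9 + 18 + 5 = 44
σ = (2, 4, 1, 3): 12 + 18 + 23 + (-6) = 47
σ = (2, 4, 3, 1): 12 + 18 + (-3) + 5 = 32
σ = (3, 1, 2, 4): 30 + 2 + 28 + 12 = 72
σ = (3, 1, 4, 2): 30 + 2 + 18 + 4 = 54
σ = (3, 2, 1, 4): 30 + 29 + 23 + 12 = 94
σ = (3, 2, 4, 1): 30 + 29 + 18 + 5 = 82
σ = (3, 4, 1, 2): 30 + 18 + 23 + 4 = 75
σ = (3, 4, 2, 1): 30 + 18 + 28 + 5 = 81
σ = (4, 1, 2, 3): (-9) + 2 + 28 + (-6) = 15
σ = (4, 1, 3, 2): (-9) + 2 + (-3) + 4 = -6
σ = (4, 2, 1, 3): (-9) + 29 + 23 + (-6) = 37
σ = (4, 2, 3, 1): (-9) + 29 + (-3) + 5 = 22
σ = (4, 3, 1, 2): (-9) + 9 + 23 + 4 = 27
σ = (4, 3, 2, 1): (-9) + 9 + 28 + 5 = 33
Optimal value attained by: σ = (4, 1, 3, 2).
Answer: det⊕(T) = -6; verdict: NONSINGULAR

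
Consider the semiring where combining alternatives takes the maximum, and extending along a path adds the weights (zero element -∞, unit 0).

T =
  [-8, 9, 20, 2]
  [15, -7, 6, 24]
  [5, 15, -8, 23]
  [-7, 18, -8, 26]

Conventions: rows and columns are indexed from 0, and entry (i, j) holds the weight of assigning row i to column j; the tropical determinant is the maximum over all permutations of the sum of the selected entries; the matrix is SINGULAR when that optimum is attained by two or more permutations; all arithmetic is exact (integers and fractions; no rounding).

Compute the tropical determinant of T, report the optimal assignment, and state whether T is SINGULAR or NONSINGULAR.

σ = (0, 1, 2, 3): (-8) + (-7) + (-8) + 26 = 3
σ = (0, 1, 3, 2): (-8) + (-7) + 23 + (-8) = 0
σ = (0, 2, 1, 3): (-8) + 6 + 15 + 26 = 39
σ = (0, 2, 3, 1): (-8) + 6 + 23 + 18 = 39
σ = (0, 3, 1, 2): (-8) + 24 + 15 + (-8) = 23
σ = (0, 3, 2, 1): (-8) + 24 + (-8) + 18 = 26
σ = (1, 0, 2, 3): 9 + 15 + (-8) + 26 = 42
σ = (1, 0, 3, 2): 9 + 15 + 23 + (-8) = 39
σ = (1, 2, 0, 3): 9 + 6 + 5 + 26 = 46
σ = (1, 2, 3, 0): 9 + 6 + 23 + (-7) = 31
σ = (1, 3, 0, 2): 9 + 24 + 5 + (-8) = 30
σ = (1, 3, 2, 0): 9 + 24 + (-8) + (-7) = 18
σ = (2, 0, 1, 3): 20 + 15 + 15 + 26 = 76
σ = (2, 0, 3, 1): 20 + 15 + 23 + 18 = 76
σ = (2, 1, 0, 3): 20 + (-7) + 5 + 26 = 44
σ = (2, 1, 3, 0): 20 + (-7) + 23 + (-7) = 29
σ = (2, 3, 0, 1): 20 + 24 + 5 + 18 = 67
σ = (2, 3, 1, 0): 20 + 24 + 15 + (-7) = 52
σ = (3, 0, 1, 2): 2 + 15 + 15 + (-8) = 24
σ = (3, 0, 2, 1): 2 + 15 + (-8) + 18 = 27
σ = (3, 1, 0, 2): 2 + (-7) + 5 + (-8) = -8
σ = (3, 1, 2, 0): 2 + (-7) + (-8) + (-7) = -20
σ = (3, 2, 0, 1): 2 + 6 + 5 + 18 = 31
σ = (3, 2, 1, 0): 2 + 6 + 15 + (-7) = 16
Optimal value attained by: σ = (2, 0, 1, 3).
Answer: det⊕(T) = 76; verdict: SINGULAR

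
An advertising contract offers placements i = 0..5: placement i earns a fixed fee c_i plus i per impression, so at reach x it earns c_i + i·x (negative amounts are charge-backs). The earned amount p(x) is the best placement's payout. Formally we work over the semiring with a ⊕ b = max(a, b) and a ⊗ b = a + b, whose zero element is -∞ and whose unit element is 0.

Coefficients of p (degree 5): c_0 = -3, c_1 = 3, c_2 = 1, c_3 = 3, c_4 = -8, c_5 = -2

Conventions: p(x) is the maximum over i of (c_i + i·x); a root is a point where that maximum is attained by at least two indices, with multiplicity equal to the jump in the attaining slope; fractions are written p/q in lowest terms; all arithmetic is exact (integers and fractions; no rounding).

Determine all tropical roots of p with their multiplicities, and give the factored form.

hull edge (i=0, c=-3) to (i=1, c=3): slope 6, span 1
hull edge (i=1, c=3) to (i=3, c=3): slope 0, span 2
hull edge (i=3, c=3) to (i=5, c=-2): slope -5/2, span 2
Factored form: p(x) = -2 ⊗ (x ⊕ (-6)) ⊗ (x ⊕ 0) ⊗ (x ⊕ 0) ⊗ (x ⊕ 5/2) ⊗ (x ⊕ 5/2)
Answer: roots = -6 (mult 1), 0 (mult 2), 5/2 (mult 2)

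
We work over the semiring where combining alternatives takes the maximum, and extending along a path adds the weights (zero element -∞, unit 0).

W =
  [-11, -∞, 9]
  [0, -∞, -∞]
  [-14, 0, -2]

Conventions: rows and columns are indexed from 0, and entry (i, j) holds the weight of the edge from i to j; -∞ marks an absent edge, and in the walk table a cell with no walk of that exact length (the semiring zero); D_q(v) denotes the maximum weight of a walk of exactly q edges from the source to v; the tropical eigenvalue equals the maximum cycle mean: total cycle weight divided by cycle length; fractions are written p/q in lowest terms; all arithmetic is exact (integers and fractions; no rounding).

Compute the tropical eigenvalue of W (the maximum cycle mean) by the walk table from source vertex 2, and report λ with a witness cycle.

q=0: [-∞, -∞, 0]
q=1: [-14, 0, -2]
q=2: [0, -2, -4]
q=3: [-2, -4, 9]
Optimal cycle mean attained by: cycle 0->2->1->0, total 9 + 0 + 0, length 3.
Answer: λ = 3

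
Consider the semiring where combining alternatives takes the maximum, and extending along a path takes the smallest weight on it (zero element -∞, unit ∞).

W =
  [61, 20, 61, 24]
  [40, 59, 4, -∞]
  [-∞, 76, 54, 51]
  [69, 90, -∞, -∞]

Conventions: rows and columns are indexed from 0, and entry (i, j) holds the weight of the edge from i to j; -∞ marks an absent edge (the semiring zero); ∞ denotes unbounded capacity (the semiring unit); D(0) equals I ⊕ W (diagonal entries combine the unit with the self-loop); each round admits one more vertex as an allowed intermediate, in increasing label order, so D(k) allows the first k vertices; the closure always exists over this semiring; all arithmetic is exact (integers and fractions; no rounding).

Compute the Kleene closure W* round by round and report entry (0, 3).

D(0):
  [∞, 20, 61, 24]
  [40, ∞, 4, -∞]
  [-∞, 76, ∞, 51]
  [69, 90, -∞, ∞]
D(1):
  [∞, 20, 61, 24]
  [40, ∞, 40, 24]
  [-∞, 76, ∞, 51]
  [69, 90, 61, ∞]
D(2):
  [∞, 20, 61, 24]
  [40, ∞, 40, 24]
  [40, 76, ∞, 51]
  [69, 90, 61, ∞]
D(3):
  [∞, 61, 61, 51]
  [40, ∞, 40, 40]
  [40, 76, ∞, 51]
  [69, 90, 61, ∞]
D(4):
  [∞, 61, 61, 51]
  [40, ∞, 40, 40]
  [51, 76, ∞, 51]
  [69, 90, 61, ∞]
Answer: W*[0][3] = 51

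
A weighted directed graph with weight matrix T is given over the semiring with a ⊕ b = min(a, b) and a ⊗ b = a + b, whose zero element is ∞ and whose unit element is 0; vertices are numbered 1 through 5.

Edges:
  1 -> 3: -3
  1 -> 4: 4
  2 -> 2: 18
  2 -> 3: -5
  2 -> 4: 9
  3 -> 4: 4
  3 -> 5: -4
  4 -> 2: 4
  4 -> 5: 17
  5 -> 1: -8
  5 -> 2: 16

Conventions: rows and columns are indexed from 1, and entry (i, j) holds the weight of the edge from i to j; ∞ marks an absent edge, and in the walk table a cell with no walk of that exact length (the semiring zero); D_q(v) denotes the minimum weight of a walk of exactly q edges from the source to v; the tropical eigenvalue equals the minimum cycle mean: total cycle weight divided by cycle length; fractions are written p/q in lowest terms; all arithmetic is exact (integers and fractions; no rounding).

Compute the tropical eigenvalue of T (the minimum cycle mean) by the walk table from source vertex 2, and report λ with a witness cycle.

q=0: [∞, 0, ∞, ∞, ∞]
q=1: [∞, 18, -5, 9, ∞]
q=2: [∞, 13, 13, -1, -9]
q=3: [-17, 3, 8, 17, 9]
q=4: [1, 21, -20, -13, 4]
q=5: [-4, -9, -2, -16, -24]
Optimal cycle mean attained by: cycle 1->3->5->1, total (-3) + (-4) + (-8), length 3.
Answer: λ = -5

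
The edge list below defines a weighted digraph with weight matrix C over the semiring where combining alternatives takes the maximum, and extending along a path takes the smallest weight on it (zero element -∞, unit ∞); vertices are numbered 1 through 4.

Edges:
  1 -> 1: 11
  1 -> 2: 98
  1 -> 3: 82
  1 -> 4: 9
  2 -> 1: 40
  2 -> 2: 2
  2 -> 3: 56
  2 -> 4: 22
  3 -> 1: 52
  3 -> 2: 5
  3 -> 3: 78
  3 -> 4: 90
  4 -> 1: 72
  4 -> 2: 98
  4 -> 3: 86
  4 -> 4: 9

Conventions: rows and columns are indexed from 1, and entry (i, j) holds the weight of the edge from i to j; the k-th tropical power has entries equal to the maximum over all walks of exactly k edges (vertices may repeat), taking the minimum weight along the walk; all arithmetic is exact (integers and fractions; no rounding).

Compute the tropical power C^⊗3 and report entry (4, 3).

C^⊗2:
  [52, 11, 78, 82]
  [52, 40, 56, 56]
  [72, 90, 86, 78]
  [52, 72, 78, 86]
C^⊗3:
  [72, 82, 82, 78]
  [56, 56, 56, 56]
  [72, 78, 78, 86]
  [72, 86, 86, 78]
Key observation: the optimum is the walk 4->3->4->3, with weight 86 min 90 min 86 = 86.
Optimal value attained by: walk 4->3->4->3.
Answer: (C^⊗3)[4][3] = 86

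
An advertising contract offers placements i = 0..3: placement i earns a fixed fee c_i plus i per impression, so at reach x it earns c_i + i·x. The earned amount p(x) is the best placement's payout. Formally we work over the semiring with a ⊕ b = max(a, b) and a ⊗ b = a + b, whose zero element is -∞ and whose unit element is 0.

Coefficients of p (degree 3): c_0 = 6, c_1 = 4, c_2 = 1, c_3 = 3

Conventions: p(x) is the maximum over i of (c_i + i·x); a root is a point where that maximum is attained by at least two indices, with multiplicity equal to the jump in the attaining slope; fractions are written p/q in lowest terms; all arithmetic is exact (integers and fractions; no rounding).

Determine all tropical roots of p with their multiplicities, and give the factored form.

hull edge (i=0, c=6) to (i=3, c=3): slope -1, span 3
Factored form: p(x) = 3 ⊗ (x ⊕ 1) ⊗ (x ⊕ 1) ⊗ (x ⊕ 1)
Answer: roots = 1 (mult 3)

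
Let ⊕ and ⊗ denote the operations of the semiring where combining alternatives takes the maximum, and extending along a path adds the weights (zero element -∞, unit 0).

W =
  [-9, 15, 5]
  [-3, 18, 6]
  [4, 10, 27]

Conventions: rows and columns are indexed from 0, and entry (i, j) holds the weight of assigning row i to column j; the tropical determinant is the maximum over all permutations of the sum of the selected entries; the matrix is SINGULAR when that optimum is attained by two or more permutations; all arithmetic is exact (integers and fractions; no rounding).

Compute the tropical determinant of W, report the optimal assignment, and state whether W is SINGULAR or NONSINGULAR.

σ = (0, 1, 2): (-9) + 18 + 27 = 36
σ = (0, 2, 1): (-9) + 6 + 10 = 7
σ = (1, 0, 2): 15 + (-3) + 27 = 39
σ = (1, 2, 0): 15 + 6 + 4 = 25
σ = (2, 0, 1): 5 + (-3) + 10 = 12
σ = (2, 1, 0): 5 + 18 + 4 = 27
Optimal value attained by: σ = (1, 0, 2).
Answer: det⊕(W) = 39; verdict: NONSINGULAR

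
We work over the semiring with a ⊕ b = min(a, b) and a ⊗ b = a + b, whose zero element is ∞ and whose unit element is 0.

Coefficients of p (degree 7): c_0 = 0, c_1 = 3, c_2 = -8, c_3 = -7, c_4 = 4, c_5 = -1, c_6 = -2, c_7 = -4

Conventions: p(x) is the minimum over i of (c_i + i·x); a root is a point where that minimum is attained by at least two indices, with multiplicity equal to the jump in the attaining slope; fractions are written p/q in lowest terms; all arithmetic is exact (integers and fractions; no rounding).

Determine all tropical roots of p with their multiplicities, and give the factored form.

hull edge (i=0, c=0) to (i=2, c=-8): slope -4, span 2
hull edge (i=2, c=-8) to (i=7, c=-4): slope 4/5, span 5
Factored form: p(x) = -4 ⊗ (x ⊕ (-4/5)) ⊗ (x ⊕ (-4/5)) ⊗ (x ⊕ (-4/5)) ⊗ (x ⊕ (-4/5)) ⊗ (x ⊕ (-4/5)) ⊗ (x ⊕ 4) ⊗ (x ⊕ 4)
Answer: roots = -4/5 (mult 5), 4 (mult 2)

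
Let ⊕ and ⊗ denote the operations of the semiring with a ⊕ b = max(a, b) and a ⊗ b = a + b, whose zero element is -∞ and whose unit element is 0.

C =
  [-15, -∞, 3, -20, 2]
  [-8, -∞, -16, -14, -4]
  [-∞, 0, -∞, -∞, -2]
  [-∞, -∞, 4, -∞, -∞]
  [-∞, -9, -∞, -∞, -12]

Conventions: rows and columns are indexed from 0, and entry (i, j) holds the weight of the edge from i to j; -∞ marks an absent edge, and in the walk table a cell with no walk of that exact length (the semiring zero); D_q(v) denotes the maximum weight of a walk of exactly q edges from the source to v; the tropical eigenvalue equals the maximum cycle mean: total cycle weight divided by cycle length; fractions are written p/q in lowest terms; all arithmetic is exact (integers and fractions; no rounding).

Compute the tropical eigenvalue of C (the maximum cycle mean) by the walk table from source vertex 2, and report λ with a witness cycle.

q=0: [-∞, -∞, 0, -∞, -∞]
q=1: [-∞, 0, -∞, -∞, -2]
q=2: [-8, -11, -16, -14, -4]
q=3: [-19, -13, -5, -25, -6]
q=4: [-21, -5, -16, -27, -7]
q=5: [-13, -16, -18, -19, -9]
Optimal cycle mean attained by: cycle 0->2->1->0, total 3 + 0 + (-8), length 3.
Answer: λ = -5/3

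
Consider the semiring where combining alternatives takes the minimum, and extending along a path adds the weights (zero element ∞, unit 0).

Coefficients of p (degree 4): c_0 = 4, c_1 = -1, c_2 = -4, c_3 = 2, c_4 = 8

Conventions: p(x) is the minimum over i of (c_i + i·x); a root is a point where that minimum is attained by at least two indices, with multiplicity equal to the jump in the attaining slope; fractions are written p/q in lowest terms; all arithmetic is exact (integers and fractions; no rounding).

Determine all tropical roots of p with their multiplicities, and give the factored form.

hull edge (i=0, c=4) to (i=1, c=-1): slope -5, span 1
hull edge (i=1, c=-1) to (i=2, c=-4): slope -3, span 1
hull edge (i=2, c=-4) to (i=4, c=8): slope 6, span 2
Factored form: p(x) = 8 ⊗ (x ⊕ (-6)) ⊗ (x ⊕ (-6)) ⊗ (x ⊕ 3) ⊗ (x ⊕ 5)
Answer: roots = -6 (mult 2), 3 (mult 1), 5 (mult 1)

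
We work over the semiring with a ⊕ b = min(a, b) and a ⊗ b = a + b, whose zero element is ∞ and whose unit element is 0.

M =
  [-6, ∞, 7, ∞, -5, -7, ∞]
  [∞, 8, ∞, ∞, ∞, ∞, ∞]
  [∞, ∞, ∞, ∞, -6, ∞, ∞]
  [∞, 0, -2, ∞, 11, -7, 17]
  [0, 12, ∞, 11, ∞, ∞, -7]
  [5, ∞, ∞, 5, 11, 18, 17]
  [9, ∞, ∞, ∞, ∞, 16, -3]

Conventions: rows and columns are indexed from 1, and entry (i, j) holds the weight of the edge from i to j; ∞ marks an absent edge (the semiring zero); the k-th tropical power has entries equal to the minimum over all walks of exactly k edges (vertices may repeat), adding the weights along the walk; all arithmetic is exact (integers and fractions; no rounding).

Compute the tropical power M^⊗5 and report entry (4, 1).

M^⊗2:
  [-12, 7, 1, -2, -11, -13, -12]
  [∞, 16, ∞, ∞, ∞, ∞, ∞]
  [-6, 6, ∞, 5, ∞, ∞, -13]
  [-2, 8, ∞, -2, -8, 11, 4]
  [-6, 11, 7, ∞, -5, -7, -10]
  [-1, 5, 3, 22, 0, -2, 4]
  [3, ∞, 16, 21, 4, 2, -6]
M^⊗3:
  [-18, -2, -5, -8, -17, -19, -18]
  [∞, 24, ∞, ∞, ∞, ∞, ∞]
  [-12, 5, 1, ∞, -11, -13, -16]
  [-8, -2, -4, 3, -7, -9, -15]
  [-12, 7, 1, -2, -11, -13, -13]
  [-7, 12, 6, 3, -6, -8, -7]
  [-3, 16, 10, 7, -2, -4, -9]
M^⊗4:
  [-24, -8, -11, -14, -23, -25, -24]
  [∞, 32, ∞, ∞, ∞, ∞, ∞]
  [-18, 1, -5, -8, -17, -19, -19]
  [-14, 3, -1, -4, -13, -15, -18]
  [-18, -2, -5, -8, -17, -19, -18]
  [-13, 3, 0, -3, -12, -14, -13]
  [-9, 7, 4, 1, -8, -10, -12]
M^⊗5:
  [-30, -14, -17, -20, -29, -31, -30]
  [∞, 40, ∞, ∞, ∞, ∞, ∞]
  [-24, -8, -11, -14, -23, -25, -24]
  [-20, -4, -7, -10, -19, -21, -21]
  [-24, -8, -11, -14, -23, -25, -24]
  [-19, -3, -6, -9, -18, -20, -19]
  [-15, 1, -2, -5, -14, -16, -15]
Key observation: the optimum is the walk 4->3->5->1->1->1, with weight (-2) + (-6) + 0 + (-6) + (-6) = -20.
Optimal value attained by: walk 4->3->5->1->1->1.
Answer: (M^⊗5)[4][1] = -20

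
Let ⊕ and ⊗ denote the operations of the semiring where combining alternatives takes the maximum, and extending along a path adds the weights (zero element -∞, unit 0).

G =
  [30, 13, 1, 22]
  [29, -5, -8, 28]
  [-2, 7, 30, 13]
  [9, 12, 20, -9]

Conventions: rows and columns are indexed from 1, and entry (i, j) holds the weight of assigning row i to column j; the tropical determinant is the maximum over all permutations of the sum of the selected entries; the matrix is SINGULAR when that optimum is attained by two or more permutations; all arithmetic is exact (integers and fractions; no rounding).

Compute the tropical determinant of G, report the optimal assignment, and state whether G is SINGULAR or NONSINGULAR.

σ = (1, 2, 3, 4): 30 + (-5) + 30 + (-9) = 46
σ = (1, 2, 4, 3): 30 + (-5) + 13 + 20 = 58
σ = (1, 3, 2, 4): 30 + (-8) + 7 + (-9) = 20
σ = (1, 3, 4, 2): 30 + (-8) + 13 + 12 = 47
σ = (1, 4, 2, 3): 30 + 28 + 7 + 20 = 85
σ = (1, 4, 3, 2): 30 + 28 + 30 + 12 = 100
σ = (2, 1, 3, 4): 13 + 29 + 30 + (-9) = 63
σ = (2, 1, 4, 3): 13 + 29 + 13 + 20 = 75
σ = (2, 3, 1, 4): 13 + (-8) + (-2) + (-9) = -6
σ = (2, 3, 4, 1): 13 + (-8) + 13 + 9 = 27
σ = (2, 4, 1, 3): 13 + 28 + (-2) + 20 = 59
σ = (2, 4, 3, 1): 13 + 28 + 30 + 9 = 80
σ = (3, 1, 2, 4): 1 + 29 + 7 + (-9) = 28
σ = (3, 1, 4, 2): 1 + 29 + 13 + 12 = 55
σ = (3, 2, 1, 4): 1 + (-5) + (-2) + (-9) = -15
σ = (3, 2, 4, 1): 1 + (-5) + 13 + 9 = 18
σ = (3, 4, 1, 2): 1 + 28 + (-2) + 12 = 39
σ = (3, 4, 2, 1): 1 + 28 + 7 + 9 = 45
σ = (4, 1, 2, 3): 22 + 29 + 7 + 20 = 78
σ = (4, 1, 3, 2): 22 + 29 + 30 + 12 = 93
σ = (4, 2, 1, 3): 22 + (-5) + (-2) + 20 = 35
σ = (4, 2, 3, 1): 22 + (-5) + 30 + 9 = 56
σ = (4, 3, 1, 2): 22 + (-8) + (-2) + 12 = 24
σ = (4, 3, 2, 1): 22 + (-8) + 7 + 9 = 30
Optimal value attained by: σ = (1, 4, 3, 2).
Answer: det⊕(G) = 100; verdict: NONSINGULAR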